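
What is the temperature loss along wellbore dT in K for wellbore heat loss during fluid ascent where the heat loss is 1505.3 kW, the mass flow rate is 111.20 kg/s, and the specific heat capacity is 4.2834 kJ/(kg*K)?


dT = Q_loss / (mdot * cp)
dT = 1505.3 / (111.20 * 4.2834)
dT = 3.1603 K


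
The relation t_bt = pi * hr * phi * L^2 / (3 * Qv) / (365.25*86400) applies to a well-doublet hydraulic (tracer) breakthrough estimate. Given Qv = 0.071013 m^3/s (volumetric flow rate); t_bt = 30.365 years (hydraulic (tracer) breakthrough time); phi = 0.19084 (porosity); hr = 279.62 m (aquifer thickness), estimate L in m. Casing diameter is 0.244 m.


L = sqrt(t_bt*365.25*86400*3*Qv / (pi*hr*phi))
L = sqrt(30.365*365.25*86400*3*0.071013 / (pi*279.62*0.19084))
L = 1103.5 m


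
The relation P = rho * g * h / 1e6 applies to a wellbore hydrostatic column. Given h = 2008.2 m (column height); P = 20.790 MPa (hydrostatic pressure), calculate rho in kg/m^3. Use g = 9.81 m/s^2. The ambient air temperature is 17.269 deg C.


rho = P * 1e6 / (g * h)
rho = 20.790 * 1e6 / (9.81 * 2008.2)
rho = 1055.3 kg/m^3


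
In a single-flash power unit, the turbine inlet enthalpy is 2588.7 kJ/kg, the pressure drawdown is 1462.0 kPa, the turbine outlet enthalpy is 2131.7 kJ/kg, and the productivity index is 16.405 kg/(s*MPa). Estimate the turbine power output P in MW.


Step 1: mdot = PI * dP / 1000 = 16.405 * 1462.0 / 1000 = 23.98411 kg/s
Step 2: P = mdot*(h_in - h_out)/1000 = 23.98411*(2588.7 - 2131.7)/1000 = 10.961 MW
P = 10.961 MW


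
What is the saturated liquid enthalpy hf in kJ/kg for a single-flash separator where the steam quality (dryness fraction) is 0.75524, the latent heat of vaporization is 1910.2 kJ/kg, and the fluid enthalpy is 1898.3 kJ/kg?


hf = h - x * hfg
hf = 1898.3 - 0.75524 * 1910.2
hf = 455.64 kJ/kg


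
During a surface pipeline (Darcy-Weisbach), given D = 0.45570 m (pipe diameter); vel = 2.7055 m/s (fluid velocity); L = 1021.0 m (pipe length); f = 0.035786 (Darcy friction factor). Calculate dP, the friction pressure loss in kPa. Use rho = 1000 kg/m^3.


dP = f * (L/D) * (rho*vel^2/2) / 1000
dP = 0.035786 * (1021.0/0.45570) * (1000*2.7055^2/2) / 1000
dP = 293.44 kPa


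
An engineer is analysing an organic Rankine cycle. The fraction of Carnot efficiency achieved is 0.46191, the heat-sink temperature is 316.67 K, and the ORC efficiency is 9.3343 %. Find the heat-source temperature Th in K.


Th = Tc / (1 - (eta_orc/100)/f)
Th = 316.67 / (1 - (9.3343/100)/0.46191)
Th = 396.87 K


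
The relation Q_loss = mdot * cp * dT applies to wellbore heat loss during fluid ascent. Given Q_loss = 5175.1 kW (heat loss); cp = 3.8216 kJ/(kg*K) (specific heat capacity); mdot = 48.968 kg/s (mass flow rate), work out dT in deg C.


dT = Q_loss / (mdot * cp)
dT = 5175.1 / (48.968 * 3.8216)
dT = 27.65420 K
Convert (temperature difference, 1 K = 1 deg C): 27.65420 K = 27.65420 deg C
dT = 27.654 deg C


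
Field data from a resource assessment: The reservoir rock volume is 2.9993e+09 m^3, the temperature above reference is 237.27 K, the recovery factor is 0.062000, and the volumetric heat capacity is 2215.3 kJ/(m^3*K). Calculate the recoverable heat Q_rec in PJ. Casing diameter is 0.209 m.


Step 1: Q_s = Vr*rhoc*dT/1e12 = 2.9993e+09*2215.3*237.27/1e12 = 1576.505 PJ
Step 2: Q_rec = Q_s * RF = 1576.505 * 0.062 = 97.743 PJ
Q_rec = 97.743 PJ


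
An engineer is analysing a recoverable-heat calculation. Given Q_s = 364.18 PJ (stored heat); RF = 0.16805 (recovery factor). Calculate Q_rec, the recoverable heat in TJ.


Q_rec = Q_s * RF
Q_rec = 364.18 * 0.16805
Q_rec = 61.20045 PJ
Convert: 61.20045 PJ * 1000.0 = 61200 TJ
Q_rec = 61200 TJ


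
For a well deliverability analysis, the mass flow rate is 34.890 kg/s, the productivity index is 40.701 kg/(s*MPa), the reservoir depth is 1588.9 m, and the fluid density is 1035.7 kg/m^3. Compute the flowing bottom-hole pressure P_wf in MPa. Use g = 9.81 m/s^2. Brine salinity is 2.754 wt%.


Step 1: P_i = rho*g*h/1e6 = 1035.7*9.81*1588.9/1e6 = 16.14357 MPa
Step 2: P_wf = P_i - mdot/PI = 16.14357 - 34.89/40.701 = 15.286 MPa
P_wf = 15.286 MPa


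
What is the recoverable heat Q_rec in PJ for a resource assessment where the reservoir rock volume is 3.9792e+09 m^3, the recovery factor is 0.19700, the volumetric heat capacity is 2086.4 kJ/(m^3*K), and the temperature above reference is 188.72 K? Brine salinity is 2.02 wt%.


Step 1: Q_s = Vr*rhoc*dT/1e12 = 3.9792e+09*2086.4*188.72/1e12 = 1566.792 PJ
Step 2: Q_rec = Q_s * RF = 1566.792 * 0.197 = 308.66 PJ
Q_rec = 308.66 PJ


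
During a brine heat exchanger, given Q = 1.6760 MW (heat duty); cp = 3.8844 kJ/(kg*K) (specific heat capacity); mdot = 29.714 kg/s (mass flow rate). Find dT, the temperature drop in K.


dT = Q * 1000 / (mdot * cp)
dT = 1.6760 * 1000 / (29.714 * 3.8844)
dT = 14.521 K


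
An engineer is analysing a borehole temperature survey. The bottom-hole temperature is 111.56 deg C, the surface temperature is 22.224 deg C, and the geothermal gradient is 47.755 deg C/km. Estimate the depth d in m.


d = (T_d - T_surf) / grad * 1000
d = (111.56 - 22.224) / 47.755 * 1000
d = 1870.7 m


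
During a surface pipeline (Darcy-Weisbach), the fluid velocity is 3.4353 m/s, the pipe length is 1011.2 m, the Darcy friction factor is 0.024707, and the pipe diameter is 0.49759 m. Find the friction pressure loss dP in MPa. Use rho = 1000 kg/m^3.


dP = f * (L/D) * (rho*vel^2/2) / 1000
dP = 0.024707 * (1011.2/0.49759) * (1000*3.4353^2/2) / 1000
dP = 296.2680 kPa
Convert: 296.2680 kPa * 0.001 = 0.29627 MPa
dP = 0.29627 MPa


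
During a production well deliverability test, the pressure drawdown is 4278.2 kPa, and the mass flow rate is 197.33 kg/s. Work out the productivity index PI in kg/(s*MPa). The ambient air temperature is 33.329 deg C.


PI = mdot * 1000 / dP
PI = 197.33 * 1000 / 4278.2
PI = 46.125 kg/(s*MPa)


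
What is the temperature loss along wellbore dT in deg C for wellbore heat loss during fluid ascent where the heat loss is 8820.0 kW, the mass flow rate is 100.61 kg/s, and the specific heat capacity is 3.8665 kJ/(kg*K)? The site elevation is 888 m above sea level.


dT = Q_loss / (mdot * cp)
dT = 8820.0 / (100.61 * 3.8665)
dT = 22.67302 K
Convert (temperature difference, 1 K = 1 deg C): 22.67302 K = 22.67302 deg C
dT = 22.673 deg C


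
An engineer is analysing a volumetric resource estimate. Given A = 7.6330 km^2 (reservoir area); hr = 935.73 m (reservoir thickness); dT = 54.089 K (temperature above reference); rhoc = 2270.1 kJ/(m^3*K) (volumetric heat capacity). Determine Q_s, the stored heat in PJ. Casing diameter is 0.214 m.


Step 1: Vr = A*1e6*hr = 7.633*1e6*935.73 = 7.142427e+09 m^3
Step 2: Q_s = Vr*rhoc*dT/1e12 = 7.142427e+09*2270.1*54.089/1e12 = 877.00 PJ
Q_s = 877.00 PJ


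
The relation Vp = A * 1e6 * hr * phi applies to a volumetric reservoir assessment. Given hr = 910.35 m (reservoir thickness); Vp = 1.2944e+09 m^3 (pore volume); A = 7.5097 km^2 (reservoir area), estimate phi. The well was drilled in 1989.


phi = Vp / (A * 1e6 * hr)
phi = 1.2944e+09 / (7.5097 * 1e6 * 910.35)
phi = 0.18934


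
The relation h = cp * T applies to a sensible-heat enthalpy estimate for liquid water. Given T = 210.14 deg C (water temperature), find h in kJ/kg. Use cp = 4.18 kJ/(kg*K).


h = cp * T
h = 4.18 * 210.14
h = 878.39 kJ/kg


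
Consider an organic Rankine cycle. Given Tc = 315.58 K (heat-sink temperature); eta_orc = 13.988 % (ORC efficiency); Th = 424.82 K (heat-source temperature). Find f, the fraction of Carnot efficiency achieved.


f = (eta_orc/100) / (1 - Tc/Th)
f = (13.988/100) / (1 - 315.58/424.82)
f = 0.54397


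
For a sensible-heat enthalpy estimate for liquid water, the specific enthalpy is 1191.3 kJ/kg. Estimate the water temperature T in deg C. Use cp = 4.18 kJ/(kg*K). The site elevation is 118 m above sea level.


T = h / cp
T = 1191.3 / 4.18
T = 285.00 deg C


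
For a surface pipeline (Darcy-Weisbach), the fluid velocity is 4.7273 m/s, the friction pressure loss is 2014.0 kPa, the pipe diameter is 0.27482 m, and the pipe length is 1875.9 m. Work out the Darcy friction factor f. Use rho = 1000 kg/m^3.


f = dP*1000 / ((L/D)*(rho*vel^2/2))
f = 2014.0*1000 / ((1875.9/0.27482)*(1000*4.7273^2/2))
f = 0.026406


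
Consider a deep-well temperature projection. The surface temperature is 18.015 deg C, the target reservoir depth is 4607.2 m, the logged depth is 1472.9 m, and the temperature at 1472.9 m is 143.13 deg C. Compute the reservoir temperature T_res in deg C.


Step 1: grad = (T_d1 - T_surf)/d1 * 1000 = (143.13 - 18.015)/1472.9 * 1000 = 84.94467 deg C/km
Step 2: T_res = T_surf + grad*d2/1000 = 18.015 + 84.94467*4607.2/1000 = 409.37 deg C
T_res = 409.37 deg C


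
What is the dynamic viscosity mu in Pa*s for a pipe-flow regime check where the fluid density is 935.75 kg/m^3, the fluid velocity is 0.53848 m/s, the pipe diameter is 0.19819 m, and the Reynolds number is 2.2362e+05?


mu = rho * vel * D / Re
mu = 935.75 * 0.53848 * 0.19819 / 2.2362e+05
mu = 0.00044658 Pa*s


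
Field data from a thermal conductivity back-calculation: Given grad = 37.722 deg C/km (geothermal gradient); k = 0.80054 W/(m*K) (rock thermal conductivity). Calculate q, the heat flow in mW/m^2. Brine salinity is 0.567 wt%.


q = k * grad / 1000
q = 0.80054 * 37.722 / 1000
q = 0.03019797 W/m^2
Convert: 0.03019797 W/m^2 * 1000.0 = 30.198 mW/m^2
q = 30.198 mW/m^2


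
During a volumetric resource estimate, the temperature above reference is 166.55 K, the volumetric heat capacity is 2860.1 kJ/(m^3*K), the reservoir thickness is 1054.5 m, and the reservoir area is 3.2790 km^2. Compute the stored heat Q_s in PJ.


Step 1: Vr = A*1e6*hr = 3.279*1e6*1054.5 = 3.457706e+09 m^3
Step 2: Q_s = Vr*rhoc*dT/1e12 = 3.457706e+09*2860.1*166.55/1e12 = 1647.1 PJ
Q_s = 1647.1 PJ


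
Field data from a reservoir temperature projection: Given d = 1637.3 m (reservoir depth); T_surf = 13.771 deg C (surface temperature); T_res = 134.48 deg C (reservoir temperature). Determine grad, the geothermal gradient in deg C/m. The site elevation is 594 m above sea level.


grad = (T_res - T_surf) / d * 1000
grad = (134.48 - 13.771) / 1637.3 * 1000
grad = 73.72442 deg C/km
Convert: 73.72442 deg C/km * 0.001 = 0.073724 deg C/m
grad = 0.073724 deg C/m


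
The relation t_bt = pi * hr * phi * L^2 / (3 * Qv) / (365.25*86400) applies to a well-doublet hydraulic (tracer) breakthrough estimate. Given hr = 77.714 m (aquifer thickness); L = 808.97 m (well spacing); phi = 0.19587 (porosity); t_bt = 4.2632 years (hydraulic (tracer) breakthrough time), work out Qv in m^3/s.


Qv = pi*hr*phi*L^2 / (3*t_bt*365.25*86400)
Qv = pi*77.714*0.19587*808.97^2 / (3*4.2632*365.25*86400)
Qv = 0.077539 m^3/s


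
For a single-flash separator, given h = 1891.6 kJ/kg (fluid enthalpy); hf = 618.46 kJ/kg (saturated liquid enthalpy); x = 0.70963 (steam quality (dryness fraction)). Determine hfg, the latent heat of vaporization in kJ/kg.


hfg = (h - hf) / x
hfg = (1891.6 - 618.46) / 0.70963
hfg = 1794.1 kJ/kg


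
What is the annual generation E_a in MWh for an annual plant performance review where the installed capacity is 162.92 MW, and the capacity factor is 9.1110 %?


E_a = CF / 100 * cap * 8760
E_a = 9.1110 / 100 * 162.92 * 8760
E_a = 1.3003e+05 MWh


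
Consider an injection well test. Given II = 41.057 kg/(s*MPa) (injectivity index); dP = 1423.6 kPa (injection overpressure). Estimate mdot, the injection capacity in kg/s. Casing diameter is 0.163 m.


mdot = II * dP / 1000
mdot = 41.057 * 1423.6 / 1000
mdot = 58.449 kg/s


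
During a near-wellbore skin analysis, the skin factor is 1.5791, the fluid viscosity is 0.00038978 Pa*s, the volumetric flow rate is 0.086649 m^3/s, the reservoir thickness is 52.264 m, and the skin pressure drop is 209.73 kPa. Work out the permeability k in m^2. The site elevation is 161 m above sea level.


k = S*q*mu / (2*pi*dP_s*1000*hr)
k = 1.5791*0.086649*0.00038978 / (2*pi*209.73*1000*52.264)
k = 7.7437e-13 m^2


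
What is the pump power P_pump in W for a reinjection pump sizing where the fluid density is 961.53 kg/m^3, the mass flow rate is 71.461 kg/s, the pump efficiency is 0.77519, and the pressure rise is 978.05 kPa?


P_pump = mdot * dP / (rho * eta)
P_pump = 71.461 * 978.05 / (961.53 * 0.77519)
P_pump = 93.76897 kW
Convert: 93.76897 kW * 1000.0 = 93769 W
P_pump = 93769 W


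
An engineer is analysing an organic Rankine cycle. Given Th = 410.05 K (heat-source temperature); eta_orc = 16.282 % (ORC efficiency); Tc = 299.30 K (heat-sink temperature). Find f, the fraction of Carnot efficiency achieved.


f = (eta_orc/100) / (1 - Tc/Th)
f = (16.282/100) / (1 - 299.30/410.05)
f = 0.60284


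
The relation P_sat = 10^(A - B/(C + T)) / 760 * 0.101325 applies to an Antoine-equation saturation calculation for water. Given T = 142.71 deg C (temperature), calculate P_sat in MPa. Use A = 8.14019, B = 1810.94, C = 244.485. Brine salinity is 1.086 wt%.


P_sat = 10^(A - B/(C + T)) / 760 * 0.101325
P_sat = 10^(8.14019 - 1810.94/(244.485 + 142.71)) / 760 * 0.101325
P_sat = 0.38727 MPa


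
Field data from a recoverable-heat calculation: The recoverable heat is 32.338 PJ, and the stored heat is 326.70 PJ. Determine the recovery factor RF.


RF = Q_rec / Q_s
RF = 32.338 / 326.70
RF = 0.098984


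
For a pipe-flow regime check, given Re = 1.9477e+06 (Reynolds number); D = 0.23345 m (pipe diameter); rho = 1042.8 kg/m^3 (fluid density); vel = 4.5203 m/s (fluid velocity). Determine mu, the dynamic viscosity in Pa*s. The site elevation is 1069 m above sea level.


mu = rho * vel * D / Re
mu = 1042.8 * 4.5203 * 0.23345 / 1.9477e+06
mu = 0.00056499 Pa*s


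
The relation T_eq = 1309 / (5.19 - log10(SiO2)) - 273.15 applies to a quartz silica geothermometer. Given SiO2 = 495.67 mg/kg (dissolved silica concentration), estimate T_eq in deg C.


T_eq = 1309 / (5.19 - log10(SiO2)) - 273.15
T_eq = 1309 / (5.19 - log10(495.67)) - 273.15
T_eq = 251.54 deg C


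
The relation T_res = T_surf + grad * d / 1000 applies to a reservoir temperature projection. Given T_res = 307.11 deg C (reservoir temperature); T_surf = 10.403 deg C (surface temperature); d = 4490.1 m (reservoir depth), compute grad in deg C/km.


grad = (T_res - T_surf) / d * 1000
grad = (307.11 - 10.403) / 4490.1 * 1000
grad = 66.080 deg C/km


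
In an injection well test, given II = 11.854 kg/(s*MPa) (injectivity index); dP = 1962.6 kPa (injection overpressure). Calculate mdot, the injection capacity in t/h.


mdot = II * dP / 1000
mdot = 11.854 * 1962.6 / 1000
mdot = 23.26466 kg/s
Convert: 23.26466 kg/s * 3.6 = 83.753 t/h
mdot = 83.753 t/h


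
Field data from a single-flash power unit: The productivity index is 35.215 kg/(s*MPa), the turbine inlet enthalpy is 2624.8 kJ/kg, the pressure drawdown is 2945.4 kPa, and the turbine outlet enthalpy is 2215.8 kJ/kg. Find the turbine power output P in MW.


Step 1: mdot = PI * dP / 1000 = 35.215 * 2945.4 / 1000 = 103.7223 kg/s
Step 2: P = mdot*(h_in - h_out)/1000 = 103.7223*(2624.8 - 2215.8)/1000 = 42.422 MW
P = 42.422 MW


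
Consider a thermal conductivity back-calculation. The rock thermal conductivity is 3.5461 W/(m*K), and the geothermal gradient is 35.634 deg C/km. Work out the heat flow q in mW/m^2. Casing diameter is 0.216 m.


q = k * grad / 1000
q = 3.5461 * 35.634 / 1000
q = 0.1263617 W/m^2
Convert: 0.1263617 W/m^2 * 1000.0 = 126.36 mW/m^2
q = 126.36 mW/m^2


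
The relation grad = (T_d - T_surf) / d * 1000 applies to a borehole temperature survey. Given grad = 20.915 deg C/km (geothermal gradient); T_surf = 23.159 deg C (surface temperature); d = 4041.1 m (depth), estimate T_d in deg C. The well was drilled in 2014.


T_d = T_surf + grad * d / 1000
T_d = 23.159 + 20.915 * 4041.1 / 1000
T_d = 107.68 deg C


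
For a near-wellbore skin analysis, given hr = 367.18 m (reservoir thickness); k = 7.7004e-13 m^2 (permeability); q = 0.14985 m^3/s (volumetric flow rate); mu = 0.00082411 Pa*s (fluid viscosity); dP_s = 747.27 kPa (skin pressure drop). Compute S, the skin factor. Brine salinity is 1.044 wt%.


S = dP_s * 1000 * 2*pi*k*hr / (q*mu)
S = 747.27 * 1000 * 2*pi*7.7004e-13*367.18 / (0.14985*0.00082411)
S = 10.750


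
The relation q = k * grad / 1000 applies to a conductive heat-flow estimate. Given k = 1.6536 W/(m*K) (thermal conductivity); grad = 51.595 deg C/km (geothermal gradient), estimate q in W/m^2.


q = k * grad / 1000
q = 1.6536 * 51.595 / 1000
q = 0.085317 W/m^2


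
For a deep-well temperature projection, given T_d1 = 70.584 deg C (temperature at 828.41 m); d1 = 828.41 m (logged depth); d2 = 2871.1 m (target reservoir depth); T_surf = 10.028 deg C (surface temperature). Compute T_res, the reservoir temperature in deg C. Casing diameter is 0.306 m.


Step 1: grad = (T_d1 - T_surf)/d1 * 1000 = (70.584 - 10.028)/828.41 * 1000 = 73.09907 deg C/km
Step 2: T_res = T_surf + grad*d2/1000 = 10.028 + 73.09907*2871.1/1000 = 219.90 deg C
T_res = 219.90 deg C


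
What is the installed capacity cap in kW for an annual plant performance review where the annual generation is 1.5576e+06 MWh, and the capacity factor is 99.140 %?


cap = E_a / (CF/100 * 8760)
cap = 1.5576e+06 / (99.140/100 * 8760)
cap = 179.3506 MW
Convert: 179.3506 MW * 1000.0 = 1.7935e+05 kW
cap = 1.7935e+05 kW


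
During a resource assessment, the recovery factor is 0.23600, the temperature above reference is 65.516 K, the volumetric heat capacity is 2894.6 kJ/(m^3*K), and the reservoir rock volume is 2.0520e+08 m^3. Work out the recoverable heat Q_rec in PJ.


Step 1: Q_s = Vr*rhoc*dT/1e12 = 2.0520e+08*2894.6*65.516/1e12 = 38.91466 PJ
Step 2: Q_rec = Q_s * RF = 38.91466 * 0.236 = 9.1839 PJ
Q_rec = 9.1839 PJ


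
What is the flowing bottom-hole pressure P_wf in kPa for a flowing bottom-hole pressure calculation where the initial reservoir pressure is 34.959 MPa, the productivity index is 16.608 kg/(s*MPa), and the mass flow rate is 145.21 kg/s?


P_wf = P_i - mdot / PI
P_wf = 34.959 - 145.21 / 16.608
P_wf = 26.21562 MPa
Convert: 26.21562 MPa * 1000.0 = 26216 kPa
P_wf = 26216 kPa


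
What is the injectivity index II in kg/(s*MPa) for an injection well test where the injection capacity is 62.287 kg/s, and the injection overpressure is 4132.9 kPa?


II = mdot * 1000 / dP
II = 62.287 * 1000 / 4132.9
II = 15.071 kg/(s*MPa)


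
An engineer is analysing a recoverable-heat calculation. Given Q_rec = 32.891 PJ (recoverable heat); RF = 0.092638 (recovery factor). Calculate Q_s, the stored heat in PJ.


Q_s = Q_rec / RF
Q_s = 32.891 / 0.092638
Q_s = 355.05 PJ


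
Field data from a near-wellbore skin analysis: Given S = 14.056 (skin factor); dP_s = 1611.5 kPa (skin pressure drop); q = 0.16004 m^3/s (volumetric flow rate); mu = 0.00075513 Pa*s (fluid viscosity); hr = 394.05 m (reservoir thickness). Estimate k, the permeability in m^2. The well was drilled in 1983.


k = S*q*mu / (2*pi*dP_s*1000*hr)
k = 14.056*0.16004*0.00075513 / (2*pi*1611.5*1000*394.05)
k = 4.2575e-13 m^2


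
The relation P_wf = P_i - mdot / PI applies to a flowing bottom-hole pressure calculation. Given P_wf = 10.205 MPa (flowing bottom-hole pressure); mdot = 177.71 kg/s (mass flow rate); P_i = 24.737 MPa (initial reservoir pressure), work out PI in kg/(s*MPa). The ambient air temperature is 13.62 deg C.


PI = mdot / (P_i - P_wf)
PI = 177.71 / (24.737 - 10.205)
PI = 12.229 kg/(s*MPa)


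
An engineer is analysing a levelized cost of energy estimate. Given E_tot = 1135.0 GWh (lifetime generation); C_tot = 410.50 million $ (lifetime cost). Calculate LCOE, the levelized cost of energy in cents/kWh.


LCOE = C_tot / E_tot * 100
LCOE = 410.50 / 1135.0 * 100
LCOE = 36.167 cents/kWh


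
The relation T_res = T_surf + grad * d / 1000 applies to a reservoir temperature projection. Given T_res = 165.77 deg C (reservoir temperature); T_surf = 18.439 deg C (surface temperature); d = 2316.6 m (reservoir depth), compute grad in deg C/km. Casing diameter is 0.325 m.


grad = (T_res - T_surf) / d * 1000
grad = (165.77 - 18.439) / 2316.6 * 1000
grad = 63.598 deg C/km


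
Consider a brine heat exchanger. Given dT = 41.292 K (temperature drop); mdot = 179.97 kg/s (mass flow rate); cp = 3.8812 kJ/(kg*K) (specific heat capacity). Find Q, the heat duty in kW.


Q = mdot * cp * dT / 1000
Q = 179.97 * 3.8812 * 41.292 / 1000
Q = 28.84244 MW
Convert: 28.84244 MW * 1000.0 = 28842 kW
Q = 28842 kW


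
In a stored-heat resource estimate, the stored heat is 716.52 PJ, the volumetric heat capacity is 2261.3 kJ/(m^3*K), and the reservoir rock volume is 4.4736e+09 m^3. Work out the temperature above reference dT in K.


dT = Q_s * 1e12 / (Vr * rhoc)
dT = 716.52 * 1e12 / (4.4736e+09 * 2261.3)
dT = 70.829 K


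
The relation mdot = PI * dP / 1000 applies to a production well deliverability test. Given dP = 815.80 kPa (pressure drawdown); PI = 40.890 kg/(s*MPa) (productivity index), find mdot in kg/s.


mdot = PI * dP / 1000
mdot = 40.890 * 815.80 / 1000
mdot = 33.358 kg/s


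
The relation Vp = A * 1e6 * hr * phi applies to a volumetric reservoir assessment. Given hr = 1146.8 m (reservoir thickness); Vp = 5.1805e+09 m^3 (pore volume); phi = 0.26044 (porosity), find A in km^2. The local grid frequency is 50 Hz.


A = Vp / (1e6 * hr * phi)
A = 5.1805e+09 / (1e6 * 1146.8 * 0.26044)
A = 17.345 km^2


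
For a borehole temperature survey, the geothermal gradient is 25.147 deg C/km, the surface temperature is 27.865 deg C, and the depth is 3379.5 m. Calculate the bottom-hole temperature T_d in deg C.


T_d = T_surf + grad * d / 1000
T_d = 27.865 + 25.147 * 3379.5 / 1000
T_d = 112.85 deg C


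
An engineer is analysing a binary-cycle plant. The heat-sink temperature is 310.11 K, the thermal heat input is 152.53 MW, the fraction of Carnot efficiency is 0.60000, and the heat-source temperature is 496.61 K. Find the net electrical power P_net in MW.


Step 1: eta = (1 - Tc/Th)*f = (1 - 310.11/496.61)*0.6 = 0.2253277
Step 2: P_net = eta * Q_in = 0.2253277 * 152.53 = 34.369 MW
P_net = 34.369 MW


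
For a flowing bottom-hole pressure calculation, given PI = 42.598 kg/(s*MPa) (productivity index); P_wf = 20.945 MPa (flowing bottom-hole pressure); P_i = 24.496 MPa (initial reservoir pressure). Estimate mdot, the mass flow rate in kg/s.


mdot = (P_i - P_wf) * PI
mdot = (24.496 - 20.945) * 42.598
mdot = 151.27 kg/s


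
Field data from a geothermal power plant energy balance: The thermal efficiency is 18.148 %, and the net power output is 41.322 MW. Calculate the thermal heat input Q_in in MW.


Q_in = W_net / (eta / 100)
Q_in = 41.322 / (18.148 / 100)
Q_in = 227.69 MW


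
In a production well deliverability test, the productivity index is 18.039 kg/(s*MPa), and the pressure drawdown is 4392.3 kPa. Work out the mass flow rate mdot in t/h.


mdot = PI * dP / 1000
mdot = 18.039 * 4392.3 / 1000
mdot = 79.23270 kg/s
Convert: 79.23270 kg/s * 3.6 = 285.24 t/h
mdot = 285.24 t/h


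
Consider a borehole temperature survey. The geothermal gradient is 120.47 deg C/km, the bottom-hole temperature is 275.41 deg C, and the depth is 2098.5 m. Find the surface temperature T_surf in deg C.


T_surf = T_d - grad * d / 1000
T_surf = 275.41 - 120.47 * 2098.5 / 1000
T_surf = 22.604 deg C


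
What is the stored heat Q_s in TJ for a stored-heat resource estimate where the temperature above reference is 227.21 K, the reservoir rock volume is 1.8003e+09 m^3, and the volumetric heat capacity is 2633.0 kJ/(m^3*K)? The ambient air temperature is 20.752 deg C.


Q_s = Vr * rhoc * dT / 1e12
Q_s = 1.8003e+09 * 2633.0 * 227.21 / 1e12
Q_s = 1077.019 PJ
Convert: 1077.019 PJ * 1000.0 = 1.0770e+06 TJ
Q_s = 1.0770e+06 TJ


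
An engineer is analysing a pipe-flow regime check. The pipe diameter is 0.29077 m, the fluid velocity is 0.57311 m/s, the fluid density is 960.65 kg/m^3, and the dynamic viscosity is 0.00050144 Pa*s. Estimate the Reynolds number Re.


Re = rho * vel * D / mu
Re = 960.65 * 0.57311 * 0.29077 / 0.00050144
Re = 3.1925e+05


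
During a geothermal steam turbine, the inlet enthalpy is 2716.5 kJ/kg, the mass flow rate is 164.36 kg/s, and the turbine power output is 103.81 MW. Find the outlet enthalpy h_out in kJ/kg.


h_out = h_in - P * 1000 / mdot
h_out = 2716.5 - 103.81 * 1000 / 164.36
h_out = 2084.9 kJ/kg


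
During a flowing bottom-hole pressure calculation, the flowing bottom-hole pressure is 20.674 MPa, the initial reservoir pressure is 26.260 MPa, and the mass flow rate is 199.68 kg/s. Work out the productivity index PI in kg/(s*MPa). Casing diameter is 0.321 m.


PI = mdot / (P_i - P_wf)
PI = 199.68 / (26.260 - 20.674)
PI = 35.747 kg/(s*MPa)


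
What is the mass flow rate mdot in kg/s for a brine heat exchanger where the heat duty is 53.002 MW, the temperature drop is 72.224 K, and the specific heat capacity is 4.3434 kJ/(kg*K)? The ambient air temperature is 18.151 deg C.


mdot = Q * 1000 / (cp * dT)
mdot = 53.002 * 1000 / (4.3434 * 72.224)
mdot = 168.96 kg/s


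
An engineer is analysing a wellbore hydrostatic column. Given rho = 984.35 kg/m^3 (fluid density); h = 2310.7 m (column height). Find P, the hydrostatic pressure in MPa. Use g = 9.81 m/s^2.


P = rho * g * h / 1e6
P = 984.35 * 9.81 * 2310.7 / 1e6
P = 22.313 MPa


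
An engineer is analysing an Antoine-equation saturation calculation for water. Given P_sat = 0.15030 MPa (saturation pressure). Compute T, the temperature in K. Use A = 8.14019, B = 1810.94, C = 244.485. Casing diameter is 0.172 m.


T = B / (A - log10(P_sat * 760 / 0.101325)) - C
T = 1810.94 / (8.14019 - log10(0.15030 * 760 / 0.101325)) - 244.485
T = 111.4294 deg C
Convert to K: 111.4294 + 273.15 = 384.58 K
T = 384.58 K


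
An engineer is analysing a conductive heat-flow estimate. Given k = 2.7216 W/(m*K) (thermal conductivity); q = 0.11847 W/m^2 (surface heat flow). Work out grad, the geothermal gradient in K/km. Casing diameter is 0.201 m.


grad = q * 1000 / k
grad = 0.11847 * 1000 / 2.7216
grad = 43.52954 deg C/km
Convert: 43.52954 deg C/km * 1.0 = 43.530 K/km
grad = 43.530 K/km


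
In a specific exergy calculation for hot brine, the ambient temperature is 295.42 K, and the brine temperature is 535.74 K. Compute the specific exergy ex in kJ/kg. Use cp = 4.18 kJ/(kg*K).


ex = cp * ((T_b - T_0) - T_0 * ln(T_b/T_0))
ex = 4.18 * ((535.74 - 295.42) - 295.42 * ln(535.74/295.42))
ex = 269.49 kJ/kg


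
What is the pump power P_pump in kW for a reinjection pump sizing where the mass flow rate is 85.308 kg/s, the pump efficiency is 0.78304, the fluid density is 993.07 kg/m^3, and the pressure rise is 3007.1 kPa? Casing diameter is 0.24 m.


P_pump = mdot * dP / (rho * eta)
P_pump = 85.308 * 3007.1 / (993.07 * 0.78304)
P_pump = 329.89 kW


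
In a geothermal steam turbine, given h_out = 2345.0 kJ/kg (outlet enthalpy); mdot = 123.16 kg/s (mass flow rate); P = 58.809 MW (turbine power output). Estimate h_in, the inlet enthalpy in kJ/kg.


h_in = h_out + P * 1000 / mdot
h_in = 2345.0 + 58.809 * 1000 / 123.16
h_in = 2822.5 kJ/kg


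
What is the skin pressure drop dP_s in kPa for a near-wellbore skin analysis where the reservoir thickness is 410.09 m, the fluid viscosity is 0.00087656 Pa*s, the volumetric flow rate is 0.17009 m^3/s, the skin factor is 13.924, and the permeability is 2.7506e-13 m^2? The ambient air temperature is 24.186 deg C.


dP_s = S * q * mu / (2*pi*k*hr) / 1000
dP_s = 13.924 * 0.17009 * 0.00087656 / (2*pi*2.7506e-13*410.09) / 1000
dP_s = 2929.1 kPa


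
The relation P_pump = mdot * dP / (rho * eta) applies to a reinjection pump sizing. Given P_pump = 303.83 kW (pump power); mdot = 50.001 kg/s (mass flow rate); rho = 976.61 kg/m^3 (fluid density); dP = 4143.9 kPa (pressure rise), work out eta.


eta = mdot * dP / (rho * P_pump)
eta = 50.001 * 4143.9 / (976.61 * 303.83)
eta = 0.69829


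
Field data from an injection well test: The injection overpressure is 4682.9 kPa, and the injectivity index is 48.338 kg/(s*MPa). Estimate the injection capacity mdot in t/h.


mdot = II * dP / 1000
mdot = 48.338 * 4682.9 / 1000
mdot = 226.3620 kg/s
Convert: 226.3620 kg/s * 3.6 = 814.90 t/h
mdot = 814.90 t/h


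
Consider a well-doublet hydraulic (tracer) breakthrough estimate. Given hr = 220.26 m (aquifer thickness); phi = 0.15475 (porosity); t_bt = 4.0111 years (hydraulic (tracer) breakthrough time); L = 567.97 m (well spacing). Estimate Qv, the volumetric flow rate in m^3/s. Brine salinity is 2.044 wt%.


Qv = pi*hr*phi*L^2 / (3*t_bt*365.25*86400)
Qv = pi*220.26*0.15475*567.97^2 / (3*4.0111*365.25*86400)
Qv = 0.090966 m^3/s


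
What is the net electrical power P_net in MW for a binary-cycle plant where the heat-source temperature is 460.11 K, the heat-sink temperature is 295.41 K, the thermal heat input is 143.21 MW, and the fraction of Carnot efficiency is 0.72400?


Step 1: eta = (1 - Tc/Th)*f = (1 - 295.41/460.11)*0.724 = 0.2591615
Step 2: P_net = eta * Q_in = 0.2591615 * 143.21 = 37.115 MW
P_net = 37.115 MW


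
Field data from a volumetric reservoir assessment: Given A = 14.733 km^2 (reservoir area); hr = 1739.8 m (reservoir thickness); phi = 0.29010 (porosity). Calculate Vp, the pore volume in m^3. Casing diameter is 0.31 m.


Vp = A * 1e6 * hr * phi
Vp = 14.733 * 1e6 * 1739.8 * 0.29010
Vp = 7.4360e+09 m^3


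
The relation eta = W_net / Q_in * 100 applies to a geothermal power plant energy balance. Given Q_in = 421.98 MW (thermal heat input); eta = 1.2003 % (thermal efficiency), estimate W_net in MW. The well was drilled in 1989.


W_net = eta / 100 * Q_in
W_net = 1.2003 / 100 * 421.98
W_net = 5.0650 MW


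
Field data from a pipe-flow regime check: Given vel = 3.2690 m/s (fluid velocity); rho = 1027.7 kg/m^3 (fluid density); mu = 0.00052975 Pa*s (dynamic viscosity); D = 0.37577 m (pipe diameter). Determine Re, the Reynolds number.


Re = rho * vel * D / mu
Re = 1027.7 * 3.2690 * 0.37577 / 0.00052975
Re = 2.3830e+06


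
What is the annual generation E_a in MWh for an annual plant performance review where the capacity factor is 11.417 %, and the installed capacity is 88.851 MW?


E_a = CF / 100 * cap * 8760
E_a = 11.417 / 100 * 88.851 * 8760
E_a = 88862 MWh


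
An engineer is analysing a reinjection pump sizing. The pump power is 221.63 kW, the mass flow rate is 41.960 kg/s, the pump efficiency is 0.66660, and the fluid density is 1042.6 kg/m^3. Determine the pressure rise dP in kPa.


dP = P_pump * rho * eta / mdot
dP = 221.63 * 1042.6 * 0.66660 / 41.960
dP = 3670.9 kPa


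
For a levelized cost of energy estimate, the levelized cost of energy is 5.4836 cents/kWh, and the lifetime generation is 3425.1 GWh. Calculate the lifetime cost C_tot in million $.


C_tot = LCOE / 100 * E_tot
C_tot = 5.4836 / 100 * 3425.1
C_tot = 187.82 million $


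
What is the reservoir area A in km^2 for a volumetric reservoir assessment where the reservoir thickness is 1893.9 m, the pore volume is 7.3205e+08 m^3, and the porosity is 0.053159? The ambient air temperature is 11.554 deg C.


A = Vp / (1e6 * hr * phi)
A = 7.3205e+08 / (1e6 * 1893.9 * 0.053159)
A = 7.2712 km^2


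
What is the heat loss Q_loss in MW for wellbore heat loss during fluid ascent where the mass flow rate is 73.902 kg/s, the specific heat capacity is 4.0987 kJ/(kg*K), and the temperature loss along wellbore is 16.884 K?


Q_loss = mdot * cp * dT
Q_loss = 73.902 * 4.0987 * 16.884
Q_loss = 5114.200 kW
Convert: 5114.200 kW * 0.001 = 5.1142 MW
Q_loss = 5.1142 MW


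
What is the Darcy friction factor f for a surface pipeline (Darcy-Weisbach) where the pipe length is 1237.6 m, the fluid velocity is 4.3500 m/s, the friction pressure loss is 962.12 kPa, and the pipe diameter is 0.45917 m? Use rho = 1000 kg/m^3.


f = dP*1000 / ((L/D)*(rho*vel^2/2))
f = 962.12*1000 / ((1237.6/0.45917)*(1000*4.3500^2/2))
f = 0.037729


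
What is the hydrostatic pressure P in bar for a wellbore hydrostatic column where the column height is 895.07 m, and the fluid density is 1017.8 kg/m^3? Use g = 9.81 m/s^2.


P = rho * g * h / 1e6
P = 1017.8 * 9.81 * 895.07 / 1e6
P = 8.936932 MPa
Convert: 8.936932 MPa * 10.0 = 89.369 bar
P = 89.369 bar


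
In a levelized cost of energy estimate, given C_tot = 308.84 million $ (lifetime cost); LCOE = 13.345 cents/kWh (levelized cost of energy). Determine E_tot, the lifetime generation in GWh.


E_tot = C_tot / LCOE * 100
E_tot = 308.84 / 13.345 * 100
E_tot = 2314.3 GWh


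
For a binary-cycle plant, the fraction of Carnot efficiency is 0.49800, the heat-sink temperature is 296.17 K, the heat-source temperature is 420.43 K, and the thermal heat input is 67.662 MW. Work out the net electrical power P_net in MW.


Step 1: eta = (1 - Tc/Th)*f = (1 - 296.17/420.43)*0.498 = 0.1471862
Step 2: P_net = eta * Q_in = 0.1471862 * 67.662 = 9.9589 MW
P_net = 9.9589 MW


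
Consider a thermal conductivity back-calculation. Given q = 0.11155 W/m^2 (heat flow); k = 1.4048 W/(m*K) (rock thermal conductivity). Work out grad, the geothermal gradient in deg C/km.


grad = q / k * 1000
grad = 0.11155 / 1.4048 * 1000
grad = 79.406 deg C/km


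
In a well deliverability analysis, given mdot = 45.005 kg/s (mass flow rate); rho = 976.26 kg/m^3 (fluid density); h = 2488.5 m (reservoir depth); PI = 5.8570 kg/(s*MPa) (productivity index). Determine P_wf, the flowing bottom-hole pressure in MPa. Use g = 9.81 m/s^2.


Step 1: P_i = rho*g*h/1e6 = 976.26*9.81*2488.5/1e6 = 23.83264 MPa
Step 2: P_wf = P_i - mdot/PI = 23.83264 - 45.005/5.857 = 16.149 MPa
P_wf = 16.149 MPa


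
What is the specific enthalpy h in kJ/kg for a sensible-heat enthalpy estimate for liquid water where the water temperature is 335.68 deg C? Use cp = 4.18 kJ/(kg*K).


h = cp * T
h = 4.18 * 335.68
h = 1403.1 kJ/kg


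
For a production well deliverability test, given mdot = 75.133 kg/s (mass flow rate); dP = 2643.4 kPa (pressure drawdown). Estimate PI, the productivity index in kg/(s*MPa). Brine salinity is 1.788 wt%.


PI = mdot * 1000 / dP
PI = 75.133 * 1000 / 2643.4
PI = 28.423 kg/(s*MPa)


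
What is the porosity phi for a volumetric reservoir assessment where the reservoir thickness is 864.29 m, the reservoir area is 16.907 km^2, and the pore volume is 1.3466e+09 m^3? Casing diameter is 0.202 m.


phi = Vp / (A * 1e6 * hr)
phi = 1.3466e+09 / (16.907 * 1e6 * 864.29)
phi = 0.092154


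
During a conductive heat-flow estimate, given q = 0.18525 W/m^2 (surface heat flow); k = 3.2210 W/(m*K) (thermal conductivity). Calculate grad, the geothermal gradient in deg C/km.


grad = q * 1000 / k
grad = 0.18525 * 1000 / 3.2210
grad = 57.513 deg C/km


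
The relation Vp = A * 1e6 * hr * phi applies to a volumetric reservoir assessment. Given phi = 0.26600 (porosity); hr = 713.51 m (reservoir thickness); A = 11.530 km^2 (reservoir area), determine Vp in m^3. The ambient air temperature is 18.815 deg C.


Vp = A * 1e6 * hr * phi
Vp = 11.530 * 1e6 * 713.51 * 0.26600
Vp = 2.1883e+09 m^3


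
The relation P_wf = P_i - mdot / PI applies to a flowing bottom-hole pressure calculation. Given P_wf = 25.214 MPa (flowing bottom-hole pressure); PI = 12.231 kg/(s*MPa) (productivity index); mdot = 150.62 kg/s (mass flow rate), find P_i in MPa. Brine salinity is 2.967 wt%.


P_i = P_wf + mdot / PI
P_i = 25.214 + 150.62 / 12.231
P_i = 37.529 MPa


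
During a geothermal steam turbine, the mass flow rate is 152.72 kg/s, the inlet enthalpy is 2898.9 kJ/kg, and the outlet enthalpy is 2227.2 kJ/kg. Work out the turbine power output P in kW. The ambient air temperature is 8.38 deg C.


P = mdot * (h_in - h_out) / 1000
P = 152.72 * (2898.9 - 2227.2) / 1000
P = 102.5820 MW
Convert: 102.5820 MW * 1000.0 = 1.0258e+05 kW
P = 1.0258e+05 kW


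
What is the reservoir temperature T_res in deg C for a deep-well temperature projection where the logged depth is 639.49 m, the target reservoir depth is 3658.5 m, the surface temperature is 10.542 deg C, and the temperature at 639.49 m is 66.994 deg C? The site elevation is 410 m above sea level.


Step 1: grad = (T_d1 - T_surf)/d1 * 1000 = (66.994 - 10.542)/639.49 * 1000 = 88.27660 deg C/km
Step 2: T_res = T_surf + grad*d2/1000 = 10.542 + 88.27660*3658.5/1000 = 333.50 deg C
T_res = 333.50 deg C


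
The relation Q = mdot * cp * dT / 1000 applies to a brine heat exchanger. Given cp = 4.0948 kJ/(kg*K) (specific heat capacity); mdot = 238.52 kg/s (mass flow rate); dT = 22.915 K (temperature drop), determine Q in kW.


Q = mdot * cp * dT / 1000
Q = 238.52 * 4.0948 * 22.915 / 1000
Q = 22.38089 MW
Convert: 22.38089 MW * 1000.0 = 22381 kW
Q = 22381 kW


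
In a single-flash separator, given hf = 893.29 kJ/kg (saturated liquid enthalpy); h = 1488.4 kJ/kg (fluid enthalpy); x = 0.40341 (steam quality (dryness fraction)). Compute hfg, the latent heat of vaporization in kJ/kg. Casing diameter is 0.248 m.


hfg = (h - hf) / x
hfg = (1488.4 - 893.29) / 0.40341
hfg = 1475.2 kJ/kg


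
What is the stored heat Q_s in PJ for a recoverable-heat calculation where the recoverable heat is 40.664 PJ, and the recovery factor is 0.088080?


Q_s = Q_rec / RF
Q_s = 40.664 / 0.088080
Q_s = 461.67 PJ


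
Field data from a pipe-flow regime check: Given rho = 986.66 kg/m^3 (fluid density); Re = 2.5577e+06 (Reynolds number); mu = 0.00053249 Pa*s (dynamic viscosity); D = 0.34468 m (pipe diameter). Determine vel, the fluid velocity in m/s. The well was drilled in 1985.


vel = Re * mu / (rho * D)
vel = 2.5577e+06 * 0.00053249 / (986.66 * 0.34468)
vel = 4.0048 m/s


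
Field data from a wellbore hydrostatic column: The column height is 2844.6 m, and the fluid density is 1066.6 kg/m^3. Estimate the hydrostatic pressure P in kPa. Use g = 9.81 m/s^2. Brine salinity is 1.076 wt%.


P = rho * g * h / 1e6
P = 1066.6 * 9.81 * 2844.6 / 1e6
P = 29.76403 MPa
Convert: 29.76403 MPa * 1000.0 = 29764 kPa
P = 29764 kPa


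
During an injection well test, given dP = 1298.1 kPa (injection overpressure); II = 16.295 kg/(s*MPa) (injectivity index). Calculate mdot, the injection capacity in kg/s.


mdot = II * dP / 1000
mdot = 16.295 * 1298.1 / 1000
mdot = 21.153 kg/s


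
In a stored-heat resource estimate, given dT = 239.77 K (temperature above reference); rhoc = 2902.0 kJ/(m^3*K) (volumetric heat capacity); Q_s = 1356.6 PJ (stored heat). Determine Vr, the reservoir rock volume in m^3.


Vr = Q_s * 1e12 / (rhoc * dT)
Vr = 1356.6 * 1e12 / (2902.0 * 239.77)
Vr = 1.9497e+09 m^3


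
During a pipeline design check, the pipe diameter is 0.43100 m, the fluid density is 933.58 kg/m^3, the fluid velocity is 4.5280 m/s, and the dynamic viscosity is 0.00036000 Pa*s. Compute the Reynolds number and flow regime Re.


Step 1: Re = rho*vel*D/mu = 933.58*4.528*0.431/0.00036 = 5.0610e+06
Step 2: Re = 5.0610e+06 > 4000, so flow is turbulent.
Re = 5.0610e+06 (turbulent)


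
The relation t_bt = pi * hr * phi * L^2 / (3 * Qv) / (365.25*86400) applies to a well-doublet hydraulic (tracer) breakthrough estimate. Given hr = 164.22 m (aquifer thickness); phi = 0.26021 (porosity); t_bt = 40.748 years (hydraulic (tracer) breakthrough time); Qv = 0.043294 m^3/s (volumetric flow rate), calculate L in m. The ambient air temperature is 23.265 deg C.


L = sqrt(t_bt*365.25*86400*3*Qv / (pi*hr*phi))
L = sqrt(40.748*365.25*86400*3*0.043294 / (pi*164.22*0.26021))
L = 1115.4 m


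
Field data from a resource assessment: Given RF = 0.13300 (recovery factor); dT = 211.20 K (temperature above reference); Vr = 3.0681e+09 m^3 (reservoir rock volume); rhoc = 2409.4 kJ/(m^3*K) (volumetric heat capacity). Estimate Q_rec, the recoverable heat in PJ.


Step 1: Q_s = Vr*rhoc*dT/1e12 = 3.0681e+09*2409.4*211.2/1e12 = 1561.250 PJ
Step 2: Q_rec = Q_s * RF = 1561.250 * 0.133 = 207.65 PJ
Q_rec = 207.65 PJ


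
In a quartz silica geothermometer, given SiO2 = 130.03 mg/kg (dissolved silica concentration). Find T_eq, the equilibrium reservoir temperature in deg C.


T_eq = 1309 / (5.19 - log10(SiO2)) - 273.15
T_eq = 1309 / (5.19 - log10(130.03)) - 273.15
T_eq = 152.41 deg C
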